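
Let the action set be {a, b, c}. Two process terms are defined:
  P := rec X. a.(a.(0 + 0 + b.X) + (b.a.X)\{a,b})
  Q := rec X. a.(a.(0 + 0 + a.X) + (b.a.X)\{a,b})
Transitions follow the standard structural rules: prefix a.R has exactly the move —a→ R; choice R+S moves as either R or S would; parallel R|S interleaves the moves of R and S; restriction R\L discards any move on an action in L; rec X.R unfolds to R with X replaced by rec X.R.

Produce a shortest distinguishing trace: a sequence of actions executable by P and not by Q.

P's transition system — 3 states:
  s0 = rec X. a.(a.(0 + 0 + b.X) + (b.a.X)\{a,b}) :: =a=> s1
  s1 = a.(0 + 0 + b.(rec X. a.(a.(0 + 0 + b.X) + (b.a.X)\{a,b}))) + (b.a.(rec X. a.(a.(0 + 0 + b.X) + (b.a.X)\{a,b})))\{a,b} :: =a=> s2
  s2 = 0 + 0 + b.(rec X. a.(a.(0 + 0 + b.X) + (b.a.X)\{a,b})) :: =b=> s0
Q's transition system — 3 states:
  t0 = rec X. a.(a.(0 + 0 + a.X) + (b.a.X)\{a,b}) :: =a=> t1
  t1 = a.(0 + 0 + a.(rec X. a.(a.(0 + 0 + a.X) + (b.a.X)\{a,b}))) + (b.a.(rec X. a.(a.(0 + 0 + a.X) + (b.a.X)\{a,b})))\{a,b} :: =a=> t2
  t2 = 0 + 0 + a.(rec X. a.(a.(0 + 0 + a.X) + (b.a.X)\{a,b})) :: =a=> t0
Run σ = ⟨aab⟩ on P: start {s0}
  [1] a ⇒ {s1}
  [2] a ⇒ {s2}
  [3] b ⇒ {s0}
  ✓ P
Run σ = ⟨aab⟩ on Q: start {t0}
  [1] a ⇒ {t1}
  [2] a ⇒ {t2}
  [3] b ⇒ no successor for Q

aab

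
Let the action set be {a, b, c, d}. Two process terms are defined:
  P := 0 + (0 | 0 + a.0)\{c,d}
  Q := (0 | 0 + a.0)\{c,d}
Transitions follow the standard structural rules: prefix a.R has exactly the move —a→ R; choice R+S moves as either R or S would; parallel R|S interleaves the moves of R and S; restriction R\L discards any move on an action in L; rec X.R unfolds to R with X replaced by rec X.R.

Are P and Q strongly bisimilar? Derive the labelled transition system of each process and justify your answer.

Reachable graph of P (2 states):
  u0 = 0 + (0 | 0 + a.0)\{c,d} ⊢ =a=> u1
  u1 = 0\{c,d} ⊢ ∅
Reachable graph of Q (2 states):
  v0 = (0 | 0 + a.0)\{c,d} ⊢ =a=> v1
  v1 = 0\{c,d} ⊢ ∅
Coarsest stable partition (strong bisimilarity classes):
  B0 = {u0, v0}
  B1 = {u1, v1}
u0 ∈ B0, v0 ∈ B0 → same block

P ~ Q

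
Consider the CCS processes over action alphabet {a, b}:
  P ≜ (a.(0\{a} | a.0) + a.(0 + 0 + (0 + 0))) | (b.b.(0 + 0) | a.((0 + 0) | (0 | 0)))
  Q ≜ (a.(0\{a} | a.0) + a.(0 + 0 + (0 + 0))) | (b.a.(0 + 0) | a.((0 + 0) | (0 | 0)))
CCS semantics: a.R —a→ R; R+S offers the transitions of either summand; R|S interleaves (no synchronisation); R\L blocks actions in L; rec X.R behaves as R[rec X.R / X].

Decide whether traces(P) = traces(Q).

trace-distinct — witness ⟨bb⟩

P's transition system — 24 states:
  p0 = (a.(0\{a} | a.0) + a.(0 + 0 + (0 + 0))) | (b.b.(0 + 0) | a.((0 + 0) | (0 | 0))) → -a-> p1, -a-> p2, -a-> p3, -b-> p4
  p1 = (0 + 0 + (0 + 0)) | (b.b.(0 + 0) | a.((0 + 0) | (0 | 0))) → -a-> p5, -b-> p6
  p2 = (a.(0\{a} | a.0) + a.(0 + 0 + (0 + 0))) | (b.b.(0 + 0) | ((0 + 0) | (0 | 0))) → -a-> p5, -a-> p7, -b-> p8
  p3 = 0\{a} | a.0 | (b.b.(0 + 0) | a.((0 + 0) | (0 | 0))) → -a-> p7, -a-> p9, -b-> p10
  p4 = (a.(0\{a} | a.0) + a.(0 + 0 + (0 + 0))) | (b.(0 + 0) | a.((0 + 0) | (0 | 0))) → -a-> p10, -a-> p6, -a-> p8, -b-> p11
  p5 = (0 + 0 + (0 + 0)) | (b.b.(0 + 0) | ((0 + 0) | (0 | 0))) → -b-> p12
  p6 = (0 + 0 + (0 + 0)) | (b.(0 + 0) | a.((0 + 0) | (0 | 0))) → -a-> p12, -b-> p13
  p7 = 0\{a} | a.0 | (b.b.(0 + 0) | ((0 + 0) | (0 | 0))) → -a-> p14, -b-> p15
  p8 = (a.(0\{a} | a.0) + a.(0 + 0 + (0 + 0))) | (b.(0 + 0) | ((0 + 0) | (0 | 0))) → -a-> p12, -a-> p15, -b-> p16
  p9 = 0\{a} | 0 | (b.b.(0 + 0) | a.((0 + 0) | (0 | 0))) → -a-> p14, -b-> p17
  p10 = 0\{a} | a.0 | (b.(0 + 0) | a.((0 + 0) | (0 | 0))) → -a-> p15, -a-> p17, -b-> p18
  p11 = (a.(0\{a} | a.0) + a.(0 + 0 + (0 + 0))) | ((0 + 0) | a.((0 + 0) | (0 | 0))) → -a-> p13, -a-> p16, -a-> p18
  p12 = (0 + 0 + (0 + 0)) | (b.(0 + 0) | ((0 + 0) | (0 | 0))) → -b-> p19
  p13 = (0 + 0 + (0 + 0)) | ((0 + 0) | a.((0 + 0) | (0 | 0))) → -a-> p19
  p14 = 0\{a} | 0 | (b.b.(0 + 0) | ((0 + 0) | (0 | 0))) → -b-> p20
  p15 = 0\{a} | a.0 | (b.(0 + 0) | ((0 + 0) | (0 | 0))) → -a-> p20, -b-> p21
  p16 = (a.(0\{a} | a.0) + a.(0 + 0 + (0 + 0))) | ((0 + 0) | ((0 + 0) | (0 | 0))) → -a-> p19, -a-> p21
  p17 = 0\{a} | 0 | (b.(0 + 0) | a.((0 + 0) | (0 | 0))) → -a-> p20, -b-> p22
  p18 = 0\{a} | a.0 | ((0 + 0) | a.((0 + 0) | (0 | 0))) → -a-> p21, -a-> p22
  p19 = (0 + 0 + (0 + 0)) | ((0 + 0) | ((0 + 0) | (0 | 0))) → deadlocked
  p20 = 0\{a} | 0 | (b.(0 + 0) | ((0 + 0) | (0 | 0))) → -b-> p23
  p21 = 0\{a} | a.0 | ((0 + 0) | ((0 + 0) | (0 | 0))) → -a-> p23
  p22 = 0\{a} | 0 | ((0 + 0) | a.((0 + 0) | (0 | 0))) → -a-> p23
  p23 = 0\{a} | 0 | ((0 + 0) | ((0 + 0) | (0 | 0))) → deadlocked
Q's transition system — 24 states:
  q0 = (a.(0\{a} | a.0) + a.(0 + 0 + (0 + 0))) | (b.a.(0 + 0) | a.((0 + 0) | (0 | 0))) → -a-> q1, -a-> q2, -a-> q3, -b-> q4
  q1 = (0 + 0 + (0 + 0)) | (b.a.(0 + 0) | a.((0 + 0) | (0 | 0))) → -a-> q5, -b-> q6
  q2 = (a.(0\{a} | a.0) + a.(0 + 0 + (0 + 0))) | (b.a.(0 + 0) | ((0 + 0) | (0 | 0))) → -a-> q5, -a-> q7, -b-> q8
  q3 = 0\{a} | a.0 | (b.a.(0 + 0) | a.((0 + 0) | (0 | 0))) → -a-> q7, -a-> q9, -b-> q10
  q4 = (a.(0\{a} | a.0) + a.(0 + 0 + (0 + 0))) | (a.(0 + 0) | a.((0 + 0) | (0 | 0))) → -a-> q10, -a-> q11, -a-> q6, -a-> q8
  q5 = (0 + 0 + (0 + 0)) | (b.a.(0 + 0) | ((0 + 0) | (0 | 0))) → -b-> q12
  q6 = (0 + 0 + (0 + 0)) | (a.(0 + 0) | a.((0 + 0) | (0 | 0))) → -a-> q12, -a-> q13
  q7 = 0\{a} | a.0 | (b.a.(0 + 0) | ((0 + 0) | (0 | 0))) → -a-> q14, -b-> q15
  q8 = (a.(0\{a} | a.0) + a.(0 + 0 + (0 + 0))) | (a.(0 + 0) | ((0 + 0) | (0 | 0))) → -a-> q12, -a-> q15, -a-> q16
  q9 = 0\{a} | 0 | (b.a.(0 + 0) | a.((0 + 0) | (0 | 0))) → -a-> q14, -b-> q17
  q10 = 0\{a} | a.0 | (a.(0 + 0) | a.((0 + 0) | (0 | 0))) → -a-> q15, -a-> q17, -a-> q18
  q11 = (a.(0\{a} | a.0) + a.(0 + 0 + (0 + 0))) | ((0 + 0) | a.((0 + 0) | (0 | 0))) → -a-> q13, -a-> q16, -a-> q18
  q12 = (0 + 0 + (0 + 0)) | (a.(0 + 0) | ((0 + 0) | (0 | 0))) → -a-> q19
  q13 = (0 + 0 + (0 + 0)) | ((0 + 0) | a.((0 + 0) | (0 | 0))) → -a-> q19
  q14 = 0\{a} | 0 | (b.a.(0 + 0) | ((0 + 0) | (0 | 0))) → -b-> q20
  q15 = 0\{a} | a.0 | (a.(0 + 0) | ((0 + 0) | (0 | 0))) → -a-> q20, -a-> q21
  q16 = (a.(0\{a} | a.0) + a.(0 + 0 + (0 + 0))) | ((0 + 0) | ((0 + 0) | (0 | 0))) → -a-> q19, -a-> q21
  q17 = 0\{a} | 0 | (a.(0 + 0) | a.((0 + 0) | (0 | 0))) → -a-> q20, -a-> q22
  q18 = 0\{a} | a.0 | ((0 + 0) | a.((0 + 0) | (0 | 0))) → -a-> q21, -a-> q22
  q19 = (0 + 0 + (0 + 0)) | ((0 + 0) | ((0 + 0) | (0 | 0))) → deadlocked
  q20 = 0\{a} | 0 | (a.(0 + 0) | ((0 + 0) | (0 | 0))) → -a-> q23
  q21 = 0\{a} | a.0 | ((0 + 0) | ((0 + 0) | (0 | 0))) → -a-> q23
  q22 = 0\{a} | 0 | ((0 + 0) | a.((0 + 0) | (0 | 0))) → -a-> q23
  q23 = 0\{a} | 0 | ((0 + 0) | ((0 + 0) | (0 | 0))) → deadlocked
Trace ⟨bb⟩ through P, begin at {p0}:
  after b @ step 1: {p4}
  after b @ step 2: {p11}
  ✓ P
Trace ⟨bb⟩ through Q, begin at {q0}:
  after b @ step 1: {q4}
  after b @ step 2: ∅  — Q cannot continue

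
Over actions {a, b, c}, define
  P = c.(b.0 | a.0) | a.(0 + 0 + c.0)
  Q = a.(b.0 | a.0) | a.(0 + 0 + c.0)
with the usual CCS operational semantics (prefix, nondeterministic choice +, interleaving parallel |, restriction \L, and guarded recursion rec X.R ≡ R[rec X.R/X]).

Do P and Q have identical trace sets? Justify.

LTS(P): 15 reachable states
  u0 = c.(b.0 | a.0) | a.(0 + 0 + c.0) has moves =a=> u1, =c=> u2
  u1 = c.(b.0 | a.0) | (0 + 0 + c.0) has moves =c=> u3, =c=> u4
  u2 = b.0 | a.0 | a.(0 + 0 + c.0) has moves =a=> u3, =a=> u5, =b=> u6
  u3 = b.0 | a.0 | (0 + 0 + c.0) has moves =a=> u7, =b=> u8, =c=> u9
  u4 = c.(b.0 | a.0) | 0 has moves =c=> u9
  u5 = b.0 | 0 | a.(0 + 0 + c.0) has moves =a=> u7, =b=> u10
  u6 = 0 | a.0 | a.(0 + 0 + c.0) has moves =a=> u10, =a=> u8
  u7 = b.0 | 0 | (0 + 0 + c.0) has moves =b=> u11, =c=> u12
  u8 = 0 | a.0 | (0 + 0 + c.0) has moves =a=> u11, =c=> u13
  u9 = b.0 | a.0 | 0 has moves =a=> u12, =b=> u13
  u10 = 0 | 0 | a.(0 + 0 + c.0) has moves =a=> u11
  u11 = 0 | 0 | (0 + 0 + c.0) has moves =c=> u14
  u12 = b.0 | 0 | 0 has moves =b=> u14
  u13 = 0 | a.0 | 0 has moves =a=> u14
  u14 = 0 | 0 | 0 has moves deadlocked
LTS(Q): 15 reachable states
  v0 = a.(b.0 | a.0) | a.(0 + 0 + c.0) has moves =a=> v1, =a=> v2
  v1 = a.(b.0 | a.0) | (0 + 0 + c.0) has moves =a=> v3, =c=> v4
  v2 = b.0 | a.0 | a.(0 + 0 + c.0) has moves =a=> v3, =a=> v5, =b=> v6
  v3 = b.0 | a.0 | (0 + 0 + c.0) has moves =a=> v7, =b=> v8, =c=> v9
  v4 = a.(b.0 | a.0) | 0 has moves =a=> v9
  v5 = b.0 | 0 | a.(0 + 0 + c.0) has moves =a=> v7, =b=> v10
  v6 = 0 | a.0 | a.(0 + 0 + c.0) has moves =a=> v10, =a=> v8
  v7 = b.0 | 0 | (0 + 0 + c.0) has moves =b=> v11, =c=> v12
  v8 = 0 | a.0 | (0 + 0 + c.0) has moves =a=> v11, =c=> v13
  v9 = b.0 | a.0 | 0 has moves =a=> v12, =b=> v13
  v10 = 0 | 0 | a.(0 + 0 + c.0) has moves =a=> v11
  v11 = 0 | 0 | (0 + 0 + c.0) has moves =c=> v14
  v12 = b.0 | 0 | 0 has moves =b=> v14
  v13 = 0 | a.0 | 0 has moves =a=> v14
  v14 = 0 | 0 | 0 has moves deadlocked
Run σ = ⟨c⟩ on P: start {u0}
  step 1 (c): {u2}
  P completes σ.
Run σ = ⟨c⟩ on Q: start {v0}
  step 1 (c): no successor for Q

NO — witness ⟨c⟩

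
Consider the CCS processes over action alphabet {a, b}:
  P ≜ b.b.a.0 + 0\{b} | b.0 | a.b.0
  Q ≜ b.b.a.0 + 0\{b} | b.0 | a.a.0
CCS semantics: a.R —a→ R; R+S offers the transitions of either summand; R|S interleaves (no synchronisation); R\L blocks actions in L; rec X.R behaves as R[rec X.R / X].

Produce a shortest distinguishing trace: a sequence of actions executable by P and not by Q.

abb

LTS(P): 9 reachable states
  p0 = b.b.a.0 + 0\{b} | b.0 | a.b.0 ⊢ ··a··> p1, ··b··> p2, ··b··> p3
  p1 = 0\{b} | b.0 | b.0 ⊢ ··b··> p4, ··b··> p5
  p2 = 0\{b} | 0 | a.b.0 ⊢ ··a··> p4
  p3 = b.a.0 ⊢ ··b··> p6
  p4 = 0\{b} | 0 | b.0 ⊢ ··b··> p7
  p5 = 0\{b} | b.0 | 0 ⊢ ··b··> p7
  p6 = a.0 ⊢ ··a··> p8
  p7 = 0\{b} | 0 | 0 ⊢ (no moves)
  p8 = 0 ⊢ (no moves)
LTS(Q): 9 reachable states
  q0 = b.b.a.0 + 0\{b} | b.0 | a.a.0 ⊢ ··a··> q1, ··b··> q2, ··b··> q3
  q1 = 0\{b} | b.0 | a.0 ⊢ ··a··> q4, ··b··> q5
  q2 = 0\{b} | 0 | a.a.0 ⊢ ··a··> q5
  q3 = b.a.0 ⊢ ··b··> q6
  q4 = 0\{b} | b.0 | 0 ⊢ ··b··> q7
  q5 = 0\{b} | 0 | a.0 ⊢ ··a··> q7
  q6 = a.0 ⊢ ··a··> q8
  q7 = 0\{b} | 0 | 0 ⊢ (no moves)
  q8 = 0 ⊢ (no moves)
Run σ = ⟨abb⟩ on P: start {p0}
  step 1 (a): {p1}
  step 2 (b): {p4, p5}
  step 3 (b): {p7}
  — P admits the full trace.
Run σ = ⟨abb⟩ on Q: start {q0}
  step 1 (a): {q1}
  step 2 (b): {q5}
  step 3 (b): ∅  — Q cannot continue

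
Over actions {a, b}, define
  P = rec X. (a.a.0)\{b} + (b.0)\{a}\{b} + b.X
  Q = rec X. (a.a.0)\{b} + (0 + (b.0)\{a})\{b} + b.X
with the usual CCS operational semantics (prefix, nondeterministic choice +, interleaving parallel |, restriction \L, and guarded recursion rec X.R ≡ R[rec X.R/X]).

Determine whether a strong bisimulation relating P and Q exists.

YES

Reachable graph of P (3 states):
  s0 = rec X. (a.a.0)\{b} + (b.0)\{a}\{b} + b.X ⊢ -a-> s1, -b-> s0
  s1 = (a.0)\{b} ⊢ -a-> s2
  s2 = 0\{b} ⊢ deadlocked
Reachable graph of Q (3 states):
  t0 = rec X. (a.a.0)\{b} + (0 + (b.0)\{a})\{b} + b.X ⊢ -a-> t1, -b-> t0
  t1 = (a.0)\{b} ⊢ -a-> t2
  t2 = 0\{b} ⊢ deadlocked
Coarsest stable partition (strong bisimilarity classes):
  B0 = {s0, t0}
  B1 = {s1, t1}
  B2 = {s2, t2}
s0 ∈ B0, t0 ∈ B0 → same block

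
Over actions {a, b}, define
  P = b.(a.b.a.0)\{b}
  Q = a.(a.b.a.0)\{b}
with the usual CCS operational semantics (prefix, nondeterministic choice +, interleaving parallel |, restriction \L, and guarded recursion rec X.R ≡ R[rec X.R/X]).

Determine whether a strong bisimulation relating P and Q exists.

not bisimilar

LTS(P): 3 reachable states
  p0 = b.(a.b.a.0)\{b} | -b-> p1
  p1 = (a.b.a.0)\{b} | -a-> p2
  p2 = (b.a.0)\{b} | ·
LTS(Q): 3 reachable states
  q0 = a.(a.b.a.0)\{b} | -a-> q1
  q1 = (a.b.a.0)\{b} | -a-> q2
  q2 = (b.a.0)\{b} | ·
Partition-refinement fixed point:
  B0 = {p0}
  B1 = {p1, q1}
  B2 = {p2, q2}
  B3 = {q0}
p0 ∈ B0, q0 ∈ B3 → different blocks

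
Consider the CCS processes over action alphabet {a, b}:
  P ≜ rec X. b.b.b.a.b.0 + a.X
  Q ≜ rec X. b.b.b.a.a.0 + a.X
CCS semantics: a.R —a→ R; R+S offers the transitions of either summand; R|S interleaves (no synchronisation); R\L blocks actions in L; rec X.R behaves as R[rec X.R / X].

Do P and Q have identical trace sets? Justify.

traces(P) ≠ traces(Q) — witness ⟨bbbab⟩

Reachable graph of P (6 states):
  m0 = rec X. b.b.b.a.b.0 + a.X has moves --a--▸ m0, --b--▸ m1
  m1 = b.b.a.b.0 has moves --b--▸ m2
  m2 = b.a.b.0 has moves --b--▸ m3
  m3 = a.b.0 has moves --a--▸ m4
  m4 = b.0 has moves --b--▸ m5
  m5 = 0 has moves stopped
Reachable graph of Q (6 states):
  n0 = rec X. b.b.b.a.a.0 + a.X has moves --a--▸ n0, --b--▸ n1
  n1 = b.b.a.a.0 has moves --b--▸ n2
  n2 = b.a.a.0 has moves --b--▸ n3
  n3 = a.a.0 has moves --a--▸ n4
  n4 = a.0 has moves --a--▸ n5
  n5 = 0 has moves stopped
Trace ⟨bbbab⟩ through P, begin at {m0}:
  after b @ step 1: {m1}
  after b @ step 2: {m2}
  after b @ step 3: {m3}
  after a @ step 4: {m4}
  after b @ step 5: {m5}
  — P admits the full trace.
Trace ⟨bbbab⟩ through Q, begin at {n0}:
  after b @ step 1: {n1}
  after b @ step 2: {n2}
  after b @ step 3: {n3}
  after a @ step 4: {n4}
  after b @ step 5: ∅ (Q stuck)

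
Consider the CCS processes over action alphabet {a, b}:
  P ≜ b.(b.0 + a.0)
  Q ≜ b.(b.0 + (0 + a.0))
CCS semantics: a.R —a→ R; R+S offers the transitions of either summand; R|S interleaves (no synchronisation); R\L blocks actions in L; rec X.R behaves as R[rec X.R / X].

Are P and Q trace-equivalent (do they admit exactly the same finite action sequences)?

LTS(P): 3 reachable states
  m0 = b.(b.0 + a.0) ⊢ -b-> m1
  m1 = b.0 + a.0 ⊢ -a-> m2, -b-> m2
  m2 = 0 ⊢ ∅
LTS(Q): 3 reachable states
  n0 = b.(b.0 + (0 + a.0)) ⊢ -b-> n1
  n1 = b.0 + (0 + a.0) ⊢ -a-> n2, -b-> n2
  n2 = 0 ⊢ ∅
Bisimilarity quotient blocks:
  B0 = {m0, n0}
  B1 = {m1, n1}
  B2 = {m2, n2}
m0 ∈ B0, n0 ∈ B0 → same block
Bisimilar ⇒ trace-equivalent.

YES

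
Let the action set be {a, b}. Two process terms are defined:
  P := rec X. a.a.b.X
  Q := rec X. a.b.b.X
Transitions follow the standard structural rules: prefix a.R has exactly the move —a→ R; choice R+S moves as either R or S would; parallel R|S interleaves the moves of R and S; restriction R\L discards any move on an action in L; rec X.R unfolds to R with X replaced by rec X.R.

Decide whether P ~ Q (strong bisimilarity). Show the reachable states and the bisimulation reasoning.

Reachable graph of P (3 states):
  s0 = rec X. a.a.b.X → ··a··> s1
  s1 = a.b.(rec X. a.a.b.X) → ··a··> s2
  s2 = b.(rec X. a.a.b.X) → ··b··> s0
Reachable graph of Q (3 states):
  t0 = rec X. a.b.b.X → ··a··> t1
  t1 = b.b.(rec X. a.b.b.X) → ··b··> t2
  t2 = b.(rec X. a.b.b.X) → ··b··> t0
Coarsest stable partition (strong bisimilarity classes):
  B0 = {s0}
  B1 = {s1}
  B2 = {s2}
  B3 = {t0}
  B4 = {t1}
  B5 = {t2}
s0 ∈ B0, t0 ∈ B3 → different blocks

P ≁ Q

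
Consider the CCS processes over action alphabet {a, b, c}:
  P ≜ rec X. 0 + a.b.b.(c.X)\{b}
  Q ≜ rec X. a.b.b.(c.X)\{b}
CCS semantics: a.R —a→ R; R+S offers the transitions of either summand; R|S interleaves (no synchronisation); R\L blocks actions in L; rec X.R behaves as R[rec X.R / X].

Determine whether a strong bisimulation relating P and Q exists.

Reachable graph of P (6 states):
  u0 = rec X. 0 + a.b.b.(c.X)\{b} | --a--▸ u1
  u1 = b.b.(c.(rec X. 0 + a.b.b.(c.X)\{b}))\{b} | --b--▸ u2
  u2 = b.(c.(rec X. 0 + a.b.b.(c.X)\{b}))\{b} | --b--▸ u3
  u3 = (c.(rec X. 0 + a.b.b.(c.X)\{b}))\{b} | --c--▸ u4
  u4 = (rec X. 0 + a.b.b.(c.X)\{b})\{b} | --a--▸ u5
  u5 = (b.b.(c.(rec X. 0 + a.b.b.(c.X)\{b}))\{b})\{b} | ∅
Reachable graph of Q (6 states):
  v0 = rec X. a.b.b.(c.X)\{b} | --a--▸ v1
  v1 = b.b.(c.(rec X. a.b.b.(c.X)\{b}))\{b} | --b--▸ v2
  v2 = b.(c.(rec X. a.b.b.(c.X)\{b}))\{b} | --b--▸ v3
  v3 = (c.(rec X. a.b.b.(c.X)\{b}))\{b} | --c--▸ v4
  v4 = (rec X. a.b.b.(c.X)\{b})\{b} | --a--▸ v5
  v5 = (b.b.(c.(rec X. a.b.b.(c.X)\{b}))\{b})\{b} | ∅
Partition-refinement fixed point:
  B0 = {u0, v0}
  B1 = {u1, v1}
  B2 = {u2, v2}
  B3 = {u3, v3}
  B4 = {u4, v4}
  B5 = {u5, v5}
u0 ∈ B0, v0 ∈ B0 → same block

bisimilar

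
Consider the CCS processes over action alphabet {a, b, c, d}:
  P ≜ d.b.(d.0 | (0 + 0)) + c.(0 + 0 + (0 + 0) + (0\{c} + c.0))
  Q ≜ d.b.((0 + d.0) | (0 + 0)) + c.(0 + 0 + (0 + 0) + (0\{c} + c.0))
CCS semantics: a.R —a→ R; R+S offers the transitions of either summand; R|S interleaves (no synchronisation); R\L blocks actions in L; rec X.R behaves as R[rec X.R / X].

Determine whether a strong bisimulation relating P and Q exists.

bisimilar

Reachable graph of P (6 states):
  u0 = d.b.(d.0 | (0 + 0)) + c.(0 + 0 + (0 + 0) + (0\{c} + c.0)) :: --c--▸ u1, --d--▸ u2
  u1 = 0 + 0 + (0 + 0) + (0\{c} + c.0) :: --c--▸ u3
  u2 = b.(d.0 | (0 + 0)) :: --b--▸ u4
  u3 = 0 :: ∅
  u4 = d.0 | (0 + 0) :: --d--▸ u5
  u5 = 0 | (0 + 0) :: ∅
Reachable graph of Q (6 states):
  v0 = d.b.((0 + d.0) | (0 + 0)) + c.(0 + 0 + (0 + 0) + (0\{c} + c.0)) :: --c--▸ v1, --d--▸ v2
  v1 = 0 + 0 + (0 + 0) + (0\{c} + c.0) :: --c--▸ v3
  v2 = b.((0 + d.0) | (0 + 0)) :: --b--▸ v4
  v3 = 0 :: ∅
  v4 = (0 + d.0) | (0 + 0) :: --d--▸ v5
  v5 = 0 | (0 + 0) :: ∅
Partition-refinement fixed point:
  B0 = {u0, v0}
  B1 = {u1, v1}
  B2 = {u3, u5, v3, v5}
  B3 = {u2, v2}
  B4 = {u4, v4}
u0 ∈ B0, v0 ∈ B0 → same block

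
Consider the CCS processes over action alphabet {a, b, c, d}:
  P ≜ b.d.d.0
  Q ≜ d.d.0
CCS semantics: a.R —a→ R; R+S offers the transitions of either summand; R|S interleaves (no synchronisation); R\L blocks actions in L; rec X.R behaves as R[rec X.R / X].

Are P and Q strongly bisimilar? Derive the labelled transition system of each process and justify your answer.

P ≁ Q

Reachable graph of P (4 states):
  p0 = b.d.d.0 has moves --b--▸ p1
  p1 = d.d.0 has moves --d--▸ p2
  p2 = d.0 has moves --d--▸ p3
  p3 = 0 has moves deadlocked
Reachable graph of Q (3 states):
  q0 = d.d.0 has moves --d--▸ q1
  q1 = d.0 has moves --d--▸ q2
  q2 = 0 has moves deadlocked
Partition-refinement fixed point:
  B0 = {p0}
  B1 = {p1, q0}
  B2 = {p2, q1}
  B3 = {p3, q2}
p0 ∈ B0, q0 ∈ B1 → different blocks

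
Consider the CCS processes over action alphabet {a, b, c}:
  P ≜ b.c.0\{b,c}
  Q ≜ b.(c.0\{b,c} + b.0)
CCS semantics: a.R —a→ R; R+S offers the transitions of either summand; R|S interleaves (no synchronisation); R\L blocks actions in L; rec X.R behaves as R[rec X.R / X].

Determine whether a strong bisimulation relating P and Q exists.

NO

Reachable graph of P (3 states):
  u0 = b.c.0\{b,c} | ··b··> u1
  u1 = c.0\{b,c} | ··c··> u2
  u2 = 0\{b,c} | stopped
Reachable graph of Q (4 states):
  v0 = b.(c.0\{b,c} + b.0) | ··b··> v1
  v1 = c.0\{b,c} + b.0 | ··b··> v2, ··c··> v3
  v2 = 0 | stopped
  v3 = 0\{b,c} | stopped
Coarsest stable partition (strong bisimilarity classes):
  B0 = {u0}
  B1 = {u1}
  B2 = {u2, v2, v3}
  B3 = {v0}
  B4 = {v1}
u0 ∈ B0, v0 ∈ B3 → different blocks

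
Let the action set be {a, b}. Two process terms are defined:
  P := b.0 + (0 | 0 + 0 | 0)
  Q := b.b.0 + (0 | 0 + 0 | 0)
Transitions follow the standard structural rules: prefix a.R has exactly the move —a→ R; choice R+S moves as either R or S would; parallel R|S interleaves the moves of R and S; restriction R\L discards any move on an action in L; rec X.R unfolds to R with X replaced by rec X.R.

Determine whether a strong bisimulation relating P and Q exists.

LTS(P): 2 reachable states
  u0 = b.0 + (0 | 0 + 0 | 0) :: -b-> u1
  u1 = 0 :: (no moves)
LTS(Q): 3 reachable states
  v0 = b.b.0 + (0 | 0 + 0 | 0) :: -b-> v1
  v1 = b.0 :: -b-> v2
  v2 = 0 :: (no moves)
Partition-refinement fixed point:
  B0 = {u0, v1}
  B1 = {u1, v2}
  B2 = {v0}
u0 ∈ B0, v0 ∈ B2 → different blocks

P ≁ Q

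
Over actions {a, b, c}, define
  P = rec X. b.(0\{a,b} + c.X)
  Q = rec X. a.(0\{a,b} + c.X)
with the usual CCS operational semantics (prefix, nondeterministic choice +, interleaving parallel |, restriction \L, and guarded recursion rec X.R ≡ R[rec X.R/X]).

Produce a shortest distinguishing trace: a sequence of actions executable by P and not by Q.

LTS(P): 2 reachable states
  m0 = rec X. b.(0\{a,b} + c.X) :: =b=> m1
  m1 = 0\{a,b} + c.(rec X. b.(0\{a,b} + c.X)) :: =c=> m0
LTS(Q): 2 reachable states
  n0 = rec X. a.(0\{a,b} + c.X) :: =a=> n1
  n1 = 0\{a,b} + c.(rec X. a.(0\{a,b} + c.X)) :: =c=> n0
Executing b from P (initial set {m0}):
  step 1 (b): {m1}
  ✓ P
Executing b from Q (initial set {n0}):
  step 1 (b): ∅ (Q stuck)

b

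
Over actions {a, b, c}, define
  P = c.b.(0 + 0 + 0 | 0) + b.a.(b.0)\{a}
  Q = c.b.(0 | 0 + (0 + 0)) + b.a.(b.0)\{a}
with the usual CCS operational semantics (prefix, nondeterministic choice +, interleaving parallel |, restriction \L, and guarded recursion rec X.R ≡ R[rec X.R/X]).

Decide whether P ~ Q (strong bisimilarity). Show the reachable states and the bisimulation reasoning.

P's transition system — 6 states:
  s0 = c.b.(0 + 0 + 0 | 0) + b.a.(b.0)\{a} → ··b··> s1, ··c··> s2
  s1 = a.(b.0)\{a} → ··a··> s3
  s2 = b.(0 + 0 + 0 | 0) → ··b··> s4
  s3 = (b.0)\{a} → ··b··> s5
  s4 = 0 + 0 + 0 | 0 → stopped
  s5 = 0\{a} → stopped
Q's transition system — 6 states:
  t0 = c.b.(0 | 0 + (0 + 0)) + b.a.(b.0)\{a} → ··b··> t1, ··c··> t2
  t1 = a.(b.0)\{a} → ··a··> t3
  t2 = b.(0 | 0 + (0 + 0)) → ··b··> t4
  t3 = (b.0)\{a} → ··b··> t5
  t4 = 0 | 0 + (0 + 0) → stopped
  t5 = 0\{a} → stopped
Bisimilarity quotient blocks:
  B0 = {s0, t0}
  B1 = {s2, s3, t2, t3}
  B2 = {s4, s5, t4, t5}
  B3 = {s1, t1}
s0 ∈ B0, t0 ∈ B0 → same block

bisimilar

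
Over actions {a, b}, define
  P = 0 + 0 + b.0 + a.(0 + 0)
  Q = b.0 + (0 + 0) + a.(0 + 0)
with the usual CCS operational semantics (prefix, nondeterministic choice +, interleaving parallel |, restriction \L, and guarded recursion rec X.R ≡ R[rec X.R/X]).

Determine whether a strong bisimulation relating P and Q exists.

LTS(P): 3 reachable states
  u0 = 0 + 0 + b.0 + a.(0 + 0) → --a--▸ u1, --b--▸ u2
  u1 = 0 + 0 → stopped
  u2 = 0 → stopped
LTS(Q): 3 reachable states
  v0 = b.0 + (0 + 0) + a.(0 + 0) → --a--▸ v1, --b--▸ v2
  v1 = 0 + 0 → stopped
  v2 = 0 → stopped
Partition-refinement fixed point:
  B0 = {u0, v0}
  B1 = {u1, u2, v1, v2}
u0 ∈ B0, v0 ∈ B0 → same block

YES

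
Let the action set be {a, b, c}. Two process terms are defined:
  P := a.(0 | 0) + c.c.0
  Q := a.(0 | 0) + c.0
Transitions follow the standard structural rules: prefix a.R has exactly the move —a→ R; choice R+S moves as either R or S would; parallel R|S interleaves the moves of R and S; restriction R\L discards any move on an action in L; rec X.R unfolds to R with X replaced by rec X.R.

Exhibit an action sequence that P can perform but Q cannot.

cc

P's transition system — 4 states:
  p0 = a.(0 | 0) + c.c.0 ⊢ -a-> p1, -c-> p2
  p1 = 0 | 0 ⊢ stopped
  p2 = c.0 ⊢ -c-> p3
  p3 = 0 ⊢ stopped
Q's transition system — 3 states:
  q0 = a.(0 | 0) + c.0 ⊢ -a-> q1, -c-> q2
  q1 = 0 | 0 ⊢ stopped
  q2 = 0 ⊢ stopped
Trace ⟨cc⟩ through P, begin at {p0}:
  step 1 (c): {p2}
  step 2 (c): {p3}
  ✓ P
Trace ⟨cc⟩ through Q, begin at {q0}:
  step 1 (c): {q2}
  step 2 (c): ∅ (Q stuck)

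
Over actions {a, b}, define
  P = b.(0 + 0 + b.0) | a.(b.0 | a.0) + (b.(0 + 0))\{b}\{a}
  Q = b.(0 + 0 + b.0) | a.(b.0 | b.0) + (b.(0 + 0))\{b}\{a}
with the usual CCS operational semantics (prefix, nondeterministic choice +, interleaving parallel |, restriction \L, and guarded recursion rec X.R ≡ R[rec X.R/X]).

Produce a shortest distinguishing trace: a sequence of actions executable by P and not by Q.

aa

Reachable graph of P (15 states):
  u0 = b.(0 + 0 + b.0) | a.(b.0 | a.0) + (b.(0 + 0))\{b}\{a} → ··a··> u1, ··b··> u2
  u1 = b.(0 + 0 + b.0) | (b.0 | a.0) → ··a··> u3, ··b··> u4, ··b··> u5
  u2 = (0 + 0 + b.0) | a.(b.0 | a.0) → ··a··> u4, ··b··> u6
  u3 = b.(0 + 0 + b.0) | (b.0 | 0) → ··b··> u7, ··b··> u8
  u4 = (0 + 0 + b.0) | (b.0 | a.0) → ··a··> u7, ··b··> u10, ··b··> u9
  u5 = b.(0 + 0 + b.0) | (0 | a.0) → ··a··> u8, ··b··> u9
  u6 = 0 | a.(b.0 | a.0) → ··a··> u10
  u7 = (0 + 0 + b.0) | (b.0 | 0) → ··b··> u11, ··b··> u12
  u8 = b.(0 + 0 + b.0) | (0 | 0) → ··b··> u11
  u9 = (0 + 0 + b.0) | (0 | a.0) → ··a··> u11, ··b··> u13
  u10 = 0 | (b.0 | a.0) → ··a··> u12, ··b··> u13
  u11 = (0 + 0 + b.0) | (0 | 0) → ··b··> u14
  u12 = 0 | (b.0 | 0) → ··b··> u14
  u13 = 0 | (0 | a.0) → ··a··> u14
  u14 = 0 | (0 | 0) → ·
Reachable graph of Q (15 states):
  v0 = b.(0 + 0 + b.0) | a.(b.0 | b.0) + (b.(0 + 0))\{b}\{a} → ··a··> v1, ··b··> v2
  v1 = b.(0 + 0 + b.0) | (b.0 | b.0) → ··b··> v3, ··b··> v4, ··b··> v5
  v2 = (0 + 0 + b.0) | a.(b.0 | b.0) → ··a··> v3, ··b··> v6
  v3 = (0 + 0 + b.0) | (b.0 | b.0) → ··b··> v7, ··b··> v8, ··b··> v9
  v4 = b.(0 + 0 + b.0) | (0 | b.0) → ··b··> v10, ··b··> v7
  v5 = b.(0 + 0 + b.0) | (b.0 | 0) → ··b··> v10, ··b··> v8
  v6 = 0 | a.(b.0 | b.0) → ··a··> v9
  v7 = (0 + 0 + b.0) | (0 | b.0) → ··b··> v11, ··b··> v12
  v8 = (0 + 0 + b.0) | (b.0 | 0) → ··b··> v11, ··b··> v13
  v9 = 0 | (b.0 | b.0) → ··b··> v12, ··b··> v13
  v10 = b.(0 + 0 + b.0) | (0 | 0) → ··b··> v11
  v11 = (0 + 0 + b.0) | (0 | 0) → ··b··> v14
  v12 = 0 | (0 | b.0) → ··b··> v14
  v13 = 0 | (b.0 | 0) → ··b··> v14
  v14 = 0 | (0 | 0) → ·
Trace ⟨aa⟩ through P, begin at {u0}:
  after a @ step 1: {u1}
  after a @ step 2: {u3}
  P completes σ.
Trace ⟨aa⟩ through Q, begin at {v0}:
  after a @ step 1: {v1}
  after a @ step 2: ∅ (Q stuck)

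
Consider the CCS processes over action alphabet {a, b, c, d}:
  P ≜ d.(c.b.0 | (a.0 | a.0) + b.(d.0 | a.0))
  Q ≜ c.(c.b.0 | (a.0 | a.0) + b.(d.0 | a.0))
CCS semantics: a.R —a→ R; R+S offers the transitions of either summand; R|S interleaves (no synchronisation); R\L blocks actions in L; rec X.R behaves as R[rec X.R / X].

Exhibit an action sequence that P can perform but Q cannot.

d

Reachable graph of P (17 states):
  u0 = d.(c.b.0 | (a.0 | a.0) + b.(d.0 | a.0)) → --d--▸ u1
  u1 = c.b.0 | (a.0 | a.0) + b.(d.0 | a.0) → --a--▸ u2, --a--▸ u3, --b--▸ u4, --c--▸ u5
  u2 = c.b.0 | (0 | a.0) → --a--▸ u6, --c--▸ u7
  u3 = c.b.0 | (a.0 | 0) → --a--▸ u6, --c--▸ u8
  u4 = d.0 | a.0 → --a--▸ u9, --d--▸ u10
  u5 = b.0 | (a.0 | a.0) → --a--▸ u7, --a--▸ u8, --b--▸ u11
  u6 = c.b.0 | (0 | 0) → --c--▸ u12
  u7 = b.0 | (0 | a.0) → --a--▸ u12, --b--▸ u13
  u8 = b.0 | (a.0 | 0) → --a--▸ u12, --b--▸ u14
  u9 = d.0 | 0 → --d--▸ u15
  u10 = 0 | a.0 → --a--▸ u15
  u11 = 0 | (a.0 | a.0) → --a--▸ u13, --a--▸ u14
  u12 = b.0 | (0 | 0) → --b--▸ u16
  u13 = 0 | (0 | a.0) → --a--▸ u16
  u14 = 0 | (a.0 | 0) → --a--▸ u16
  u15 = 0 | 0 → ·
  u16 = 0 | (0 | 0) → ·
Reachable graph of Q (17 states):
  v0 = c.(c.b.0 | (a.0 | a.0) + b.(d.0 | a.0)) → --c--▸ v1
  v1 = c.b.0 | (a.0 | a.0) + b.(d.0 | a.0) → --a--▸ v2, --a--▸ v3, --b--▸ v4, --c--▸ v5
  v2 = c.b.0 | (0 | a.0) → --a--▸ v6, --c--▸ v7
  v3 = c.b.0 | (a.0 | 0) → --a--▸ v6, --c--▸ v8
  v4 = d.0 | a.0 → --a--▸ v9, --d--▸ v10
  v5 = b.0 | (a.0 | a.0) → --a--▸ v7, --a--▸ v8, --b--▸ v11
  v6 = c.b.0 | (0 | 0) → --c--▸ v12
  v7 = b.0 | (0 | a.0) → --a--▸ v12, --b--▸ v13
  v8 = b.0 | (a.0 | 0) → --a--▸ v12, --b--▸ v14
  v9 = d.0 | 0 → --d--▸ v15
  v10 = 0 | a.0 → --a--▸ v15
  v11 = 0 | (a.0 | a.0) → --a--▸ v13, --a--▸ v14
  v12 = b.0 | (0 | 0) → --b--▸ v16
  v13 = 0 | (0 | a.0) → --a--▸ v16
  v14 = 0 | (a.0 | 0) → --a--▸ v16
  v15 = 0 | 0 → ·
  v16 = 0 | (0 | 0) → ·
Executing d from P (initial set {u0}):
  after d @ step 1: {u1}
  P completes σ.
Executing d from Q (initial set {v0}):
  after d @ step 1: ∅ (Q stuck)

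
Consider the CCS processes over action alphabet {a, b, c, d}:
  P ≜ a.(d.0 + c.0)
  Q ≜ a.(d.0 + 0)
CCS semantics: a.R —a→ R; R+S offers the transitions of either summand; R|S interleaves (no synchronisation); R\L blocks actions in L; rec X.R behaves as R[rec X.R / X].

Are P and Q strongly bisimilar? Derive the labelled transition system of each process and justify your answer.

P's transition system — 3 states:
  u0 = a.(d.0 + c.0) → =a=> u1
  u1 = d.0 + c.0 → =c=> u2, =d=> u2
  u2 = 0 → ·
Q's transition system — 3 states:
  v0 = a.(d.0 + 0) → =a=> v1
  v1 = d.0 + 0 → =d=> v2
  v2 = 0 → ·
Partition-refinement fixed point:
  B0 = {u0}
  B1 = {u1}
  B2 = {u2, v2}
  B3 = {v0}
  B4 = {v1}
u0 ∈ B0, v0 ∈ B3 → different blocks

not bisimilar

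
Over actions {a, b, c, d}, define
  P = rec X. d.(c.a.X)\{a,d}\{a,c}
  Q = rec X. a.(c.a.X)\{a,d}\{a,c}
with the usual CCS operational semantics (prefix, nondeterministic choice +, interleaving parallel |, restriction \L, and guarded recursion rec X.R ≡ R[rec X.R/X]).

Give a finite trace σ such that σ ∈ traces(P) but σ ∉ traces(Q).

d

Reachable graph of P (2 states):
  s0 = rec X. d.(c.a.X)\{a,d}\{a,c} | -d-> s1
  s1 = (c.a.(rec X. d.(c.a.X)\{a,d}\{a,c}))\{a,d}\{a,c} | ∅
Reachable graph of Q (2 states):
  t0 = rec X. a.(c.a.X)\{a,d}\{a,c} | -a-> t1
  t1 = (c.a.(rec X. a.(c.a.X)\{a,d}\{a,c}))\{a,d}\{a,c} | ∅
Run σ = ⟨d⟩ on P: start {s0}
  [1] d ⇒ {s1}
  — P admits the full trace.
Run σ = ⟨d⟩ on Q: start {t0}
  [1] d ⇒ no successor for Q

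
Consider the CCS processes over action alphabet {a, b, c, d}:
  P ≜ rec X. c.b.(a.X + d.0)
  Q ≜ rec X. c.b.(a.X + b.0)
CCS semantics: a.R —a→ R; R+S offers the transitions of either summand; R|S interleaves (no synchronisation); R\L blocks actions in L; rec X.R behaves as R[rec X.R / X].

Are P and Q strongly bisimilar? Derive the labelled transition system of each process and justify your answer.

P ≁ Q

LTS(P): 4 reachable states
  u0 = rec X. c.b.(a.X + d.0) ⊢ -c-> u1
  u1 = b.(a.(rec X. c.b.(a.X + d.0)) + d.0) ⊢ -b-> u2
  u2 = a.(rec X. c.b.(a.X + d.0)) + d.0 ⊢ -a-> u0, -d-> u3
  u3 = 0 ⊢ stopped
LTS(Q): 4 reachable states
  v0 = rec X. c.b.(a.X + b.0) ⊢ -c-> v1
  v1 = b.(a.(rec X. c.b.(a.X + b.0)) + b.0) ⊢ -b-> v2
  v2 = a.(rec X. c.b.(a.X + b.0)) + b.0 ⊢ -a-> v0, -b-> v3
  v3 = 0 ⊢ stopped
Bisimilarity quotient blocks:
  B0 = {u0}
  B1 = {u1}
  B2 = {u2}
  B3 = {u3, v3}
  B4 = {v0}
  B5 = {v1}
  B6 = {v2}
u0 ∈ B0, v0 ∈ B4 → different blocks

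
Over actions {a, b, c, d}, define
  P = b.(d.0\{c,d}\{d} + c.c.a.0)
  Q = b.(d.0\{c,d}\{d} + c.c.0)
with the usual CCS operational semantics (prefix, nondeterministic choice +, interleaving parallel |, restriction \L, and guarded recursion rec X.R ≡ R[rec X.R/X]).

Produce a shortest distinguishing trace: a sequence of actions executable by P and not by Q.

bcca

P's transition system — 6 states:
  m0 = b.(d.0\{c,d}\{d} + c.c.a.0) has moves ··b··> m1
  m1 = d.0\{c,d}\{d} + c.c.a.0 has moves ··c··> m2, ··d··> m3
  m2 = c.a.0 has moves ··c··> m4
  m3 = 0\{c,d}\{d} has moves deadlocked
  m4 = a.0 has moves ··a··> m5
  m5 = 0 has moves deadlocked
Q's transition system — 5 states:
  n0 = b.(d.0\{c,d}\{d} + c.c.0) has moves ··b··> n1
  n1 = d.0\{c,d}\{d} + c.c.0 has moves ··c··> n2, ··d··> n3
  n2 = c.0 has moves ··c··> n4
  n3 = 0\{c,d}\{d} has moves deadlocked
  n4 = 0 has moves deadlocked
Run σ = ⟨bcca⟩ on P: start {m0}
  after b @ step 1: {m1}
  after c @ step 2: {m2}
  after c @ step 3: {m4}
  after a @ step 4: {m5}
  P completes σ.
Run σ = ⟨bcca⟩ on Q: start {n0}
  after b @ step 1: {n1}
  after c @ step 2: {n2}
  after c @ step 3: {n4}
  after a @ step 4: ∅ (Q stuck)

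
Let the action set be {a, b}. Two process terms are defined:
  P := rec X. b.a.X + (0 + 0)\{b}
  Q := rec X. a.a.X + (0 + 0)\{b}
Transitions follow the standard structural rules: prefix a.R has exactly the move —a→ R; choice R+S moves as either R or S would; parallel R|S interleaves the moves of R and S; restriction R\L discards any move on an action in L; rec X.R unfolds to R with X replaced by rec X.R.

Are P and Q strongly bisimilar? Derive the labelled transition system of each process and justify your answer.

not bisimilar

LTS(P): 2 reachable states
  m0 = rec X. b.a.X + (0 + 0)\{b} ⊢ —b→ m1
  m1 = a.(rec X. b.a.X + (0 + 0)\{b}) ⊢ —a→ m0
LTS(Q): 2 reachable states
  n0 = rec X. a.a.X + (0 + 0)\{b} ⊢ —a→ n1
  n1 = a.(rec X. a.a.X + (0 + 0)\{b}) ⊢ —a→ n0
Partition-refinement fixed point:
  B0 = {m0}
  B1 = {m1}
  B2 = {n0, n1}
m0 ∈ B0, n0 ∈ B2 → different blocks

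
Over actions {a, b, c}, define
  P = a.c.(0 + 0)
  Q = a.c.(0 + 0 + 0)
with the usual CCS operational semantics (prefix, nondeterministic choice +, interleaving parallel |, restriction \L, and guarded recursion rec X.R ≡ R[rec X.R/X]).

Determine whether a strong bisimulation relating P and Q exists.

Reachable graph of P (3 states):
  p0 = a.c.(0 + 0) | ··a··> p1
  p1 = c.(0 + 0) | ··c··> p2
  p2 = 0 + 0 | ∅
Reachable graph of Q (3 states):
  q0 = a.c.(0 + 0 + 0) | ··a··> q1
  q1 = c.(0 + 0 + 0) | ··c··> q2
  q2 = 0 + 0 + 0 | ∅
Partition-refinement fixed point:
  B0 = {p0, q0}
  B1 = {p1, q1}
  B2 = {p2, q2}
p0 ∈ B0, q0 ∈ B0 → same block

P ~ Q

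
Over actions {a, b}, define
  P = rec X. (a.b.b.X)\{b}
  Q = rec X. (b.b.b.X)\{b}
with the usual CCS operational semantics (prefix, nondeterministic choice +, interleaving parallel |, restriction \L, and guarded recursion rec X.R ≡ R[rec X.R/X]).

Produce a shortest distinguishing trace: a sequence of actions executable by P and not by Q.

a

Reachable graph of P (2 states):
  u0 = rec X. (a.b.b.X)\{b} :: --a--▸ u1
  u1 = (b.b.(rec X. (a.b.b.X)\{b}))\{b} :: deadlocked
Reachable graph of Q (1 states):
  v0 = rec X. (b.b.b.X)\{b} :: deadlocked
Run σ = ⟨a⟩ on P: start {u0}
  after a @ step 1: {u1}
  P completes σ.
Run σ = ⟨a⟩ on Q: start {v0}
  after a @ step 1: ∅  — Q cannot continue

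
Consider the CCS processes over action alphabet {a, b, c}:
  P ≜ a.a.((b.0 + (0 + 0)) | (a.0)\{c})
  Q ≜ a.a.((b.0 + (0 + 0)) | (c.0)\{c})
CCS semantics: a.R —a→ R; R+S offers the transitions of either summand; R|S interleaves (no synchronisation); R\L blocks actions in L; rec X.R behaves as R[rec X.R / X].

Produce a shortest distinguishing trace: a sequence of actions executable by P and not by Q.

P's transition system — 6 states:
  u0 = a.a.((b.0 + (0 + 0)) | (a.0)\{c}) | =a=> u1
  u1 = a.((b.0 + (0 + 0)) | (a.0)\{c}) | =a=> u2
  u2 = (b.0 + (0 + 0)) | (a.0)\{c} | =a=> u3, =b=> u4
  u3 = (b.0 + (0 + 0)) | 0\{c} | =b=> u5
  u4 = 0 | (a.0)\{c} | =a=> u5
  u5 = 0 | 0\{c} | stopped
Q's transition system — 4 states:
  v0 = a.a.((b.0 + (0 + 0)) | (c.0)\{c}) | =a=> v1
  v1 = a.((b.0 + (0 + 0)) | (c.0)\{c}) | =a=> v2
  v2 = (b.0 + (0 + 0)) | (c.0)\{c} | =b=> v3
  v3 = 0 | (c.0)\{c} | stopped
Trace ⟨aaa⟩ through P, begin at {u0}:
  step 1 (a): {u1}
  step 2 (a): {u2}
  step 3 (a): {u3}
  — P admits the full trace.
Trace ⟨aaa⟩ through Q, begin at {v0}:
  step 1 (a): {v1}
  step 2 (a): {v2}
  step 3 (a): no successor for Q

aaa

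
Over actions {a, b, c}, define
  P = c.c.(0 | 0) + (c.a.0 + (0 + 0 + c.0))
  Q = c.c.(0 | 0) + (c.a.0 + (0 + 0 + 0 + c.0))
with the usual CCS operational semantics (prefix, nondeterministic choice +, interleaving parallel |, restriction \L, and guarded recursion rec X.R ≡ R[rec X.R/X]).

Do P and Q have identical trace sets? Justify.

trace-equivalent

LTS(P): 5 reachable states
  s0 = c.c.(0 | 0) + (c.a.0 + (0 + 0 + c.0)) → =c=> s1, =c=> s2, =c=> s3
  s1 = 0 → ·
  s2 = a.0 → =a=> s1
  s3 = c.(0 | 0) → =c=> s4
  s4 = 0 | 0 → ·
LTS(Q): 5 reachable states
  t0 = c.c.(0 | 0) + (c.a.0 + (0 + 0 + 0 + c.0)) → =c=> t1, =c=> t2, =c=> t3
  t1 = 0 → ·
  t2 = a.0 → =a=> t1
  t3 = c.(0 | 0) → =c=> t4
  t4 = 0 | 0 → ·
Partition-refinement fixed point:
  B0 = {s0, t0}
  B1 = {s2, t2}
  B2 = {s1, s4, t1, t4}
  B3 = {s3, t3}
s0 ∈ B0, t0 ∈ B0 → same block
Bisimilar ⇒ trace-equivalent.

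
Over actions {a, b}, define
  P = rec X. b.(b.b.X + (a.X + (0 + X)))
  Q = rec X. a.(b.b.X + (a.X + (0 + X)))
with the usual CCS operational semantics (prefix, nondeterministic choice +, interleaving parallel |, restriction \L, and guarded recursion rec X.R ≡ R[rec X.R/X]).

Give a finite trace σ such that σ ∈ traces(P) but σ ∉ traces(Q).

P's transition system — 3 states:
  s0 = rec X. b.(b.b.X + (a.X + (0 + X))) ⊢ --b--▸ s1
  s1 = b.b.(rec X. b.(b.b.X + (a.X + (0 + X)))) + (a.(rec X. b.(b.b.X + (a.X + (0 + X)))) + (0 + (rec X. b.(b.b.X + (a.X + (0 + X)))))) ⊢ --a--▸ s0, --b--▸ s1, --b--▸ s2
  s2 = b.(rec X. b.(b.b.X + (a.X + (0 + X)))) ⊢ --b--▸ s0
Q's transition system — 3 states:
  t0 = rec X. a.(b.b.X + (a.X + (0 + X))) ⊢ --a--▸ t1
  t1 = b.b.(rec X. a.(b.b.X + (a.X + (0 + X)))) + (a.(rec X. a.(b.b.X + (a.X + (0 + X)))) + (0 + (rec X. a.(b.b.X + (a.X + (0 + X)))))) ⊢ --a--▸ t0, --a--▸ t1, --b--▸ t2
  t2 = b.(rec X. a.(b.b.X + (a.X + (0 + X)))) ⊢ --b--▸ t0
Executing b from P (initial set {s0}):
  after b @ step 1: {s1}
  — P admits the full trace.
Executing b from Q (initial set {t0}):
  after b @ step 1: ∅  — Q cannot continue

b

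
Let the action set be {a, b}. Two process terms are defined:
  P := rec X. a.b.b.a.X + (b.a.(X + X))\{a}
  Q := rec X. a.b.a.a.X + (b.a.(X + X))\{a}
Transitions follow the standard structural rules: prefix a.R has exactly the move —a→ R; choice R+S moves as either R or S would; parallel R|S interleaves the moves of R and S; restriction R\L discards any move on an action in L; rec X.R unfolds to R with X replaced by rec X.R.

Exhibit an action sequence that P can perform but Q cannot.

abb

Reachable graph of P (5 states):
  u0 = rec X. a.b.b.a.X + (b.a.(X + X))\{a} has moves --a--▸ u1, --b--▸ u2
  u1 = b.b.a.(rec X. a.b.b.a.X + (b.a.(X + X))\{a}) has moves --b--▸ u3
  u2 = (a.((rec X. a.b.b.a.X + (b.a.(X + X))\{a}) + (rec X. a.b.b.a.X + (b.a.(X + X))\{a})))\{a} has moves stopped
  u3 = b.a.(rec X. a.b.b.a.X + (b.a.(X + X))\{a}) has moves --b--▸ u4
  u4 = a.(rec X. a.b.b.a.X + (b.a.(X + X))\{a}) has moves --a--▸ u0
Reachable graph of Q (5 states):
  v0 = rec X. a.b.a.a.X + (b.a.(X + X))\{a} has moves --a--▸ v1, --b--▸ v2
  v1 = b.a.a.(rec X. a.b.a.a.X + (b.a.(X + X))\{a}) has moves --b--▸ v3
  v2 = (a.((rec X. a.b.a.a.X + (b.a.(X + X))\{a}) + (rec X. a.b.a.a.X + (b.a.(X + X))\{a})))\{a} has moves stopped
  v3 = a.a.(rec X. a.b.a.a.X + (b.a.(X + X))\{a}) has moves --a--▸ v4
  v4 = a.(rec X. a.b.a.a.X + (b.a.(X + X))\{a}) has moves --a--▸ v0
Run σ = ⟨abb⟩ on P: start {u0}
  step 1 (a): {u1}
  step 2 (b): {u3}
  step 3 (b): {u4}
  ✓ P
Run σ = ⟨abb⟩ on Q: start {v0}
  step 1 (a): {v1}
  step 2 (b): {v3}
  step 3 (b): no successor for Q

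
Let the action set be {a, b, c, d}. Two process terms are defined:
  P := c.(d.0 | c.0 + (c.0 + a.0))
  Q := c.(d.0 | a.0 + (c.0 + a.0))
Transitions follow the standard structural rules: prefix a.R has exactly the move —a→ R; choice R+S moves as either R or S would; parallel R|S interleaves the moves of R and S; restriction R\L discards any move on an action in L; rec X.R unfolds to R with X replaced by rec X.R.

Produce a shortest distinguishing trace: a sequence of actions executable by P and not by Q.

Reachable graph of P (6 states):
  u0 = c.(d.0 | c.0 + (c.0 + a.0)) ⊢ =c=> u1
  u1 = d.0 | c.0 + (c.0 + a.0) ⊢ =a=> u2, =c=> u2, =c=> u3, =d=> u4
  u2 = 0 ⊢ (no moves)
  u3 = d.0 | 0 ⊢ =d=> u5
  u4 = 0 | c.0 ⊢ =c=> u5
  u5 = 0 | 0 ⊢ (no moves)
Reachable graph of Q (6 states):
  v0 = c.(d.0 | a.0 + (c.0 + a.0)) ⊢ =c=> v1
  v1 = d.0 | a.0 + (c.0 + a.0) ⊢ =a=> v2, =a=> v3, =c=> v2, =d=> v4
  v2 = 0 ⊢ (no moves)
  v3 = d.0 | 0 ⊢ =d=> v5
  v4 = 0 | a.0 ⊢ =a=> v5
  v5 = 0 | 0 ⊢ (no moves)
Run σ = ⟨ccd⟩ on P: start {u0}
  after c @ step 1: {u1}
  after c @ step 2: {u2, u3}
  after d @ step 3: {u5}
  ✓ P
Run σ = ⟨ccd⟩ on Q: start {v0}
  after c @ step 1: {v1}
  after c @ step 2: {v2}
  after d @ step 3: no successor for Q

ccd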